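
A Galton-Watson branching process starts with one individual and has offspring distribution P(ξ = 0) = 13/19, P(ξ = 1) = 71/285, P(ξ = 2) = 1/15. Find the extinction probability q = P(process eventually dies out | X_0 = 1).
q = 1

Mean offspring μ = 0·13/19 + 1·71/285 + 2·1/15 = 109/285 ≤ 1. For μ ≤ 1 with offspring not concentrated at 1, the Galton-Watson process goes extinct almost surely, so q = 1.
(Algebraic check: The pgf is f(s) = 13/19 + 71/285·s + 1/15·s². The extinction probability q is the smallest fixed point of f in [0, 1]. Setting s = f(s):
  1/15·s² + (71/285 − 1)·s + 13/19 = 0
  1/15·s² − (13/19 + 1/15)·s + 13/19 = 0
which factors as (s − 1)·(1/15·s − 13/19) = 0, giving roots s = 1 and s = (13/19)/(1/15) = 195/19. Since 195/19 ≥ 1, the smallest root in [0, 1] is s = 1.)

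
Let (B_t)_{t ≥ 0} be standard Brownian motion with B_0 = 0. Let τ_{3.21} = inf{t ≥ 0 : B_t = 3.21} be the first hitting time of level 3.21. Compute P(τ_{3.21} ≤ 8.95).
P(τ_{3.21} ≤ 8.95) = 2(1 − Φ(3.21/√8.95)) = 2(1 − Φ(1.0730)) ≈ 0.2833

By the reflection principle for standard BM, P(τ_b ≤ t) = 2 · P(B_t ≥ b). Since B_t ~ N(0, t), P(B_t ≥ 3.21) = 1 − Φ(3.21/√t) = 1 − Φ(3.21/√8.95) = 1 − Φ(1.0730) ≈ 0.14164. Doubling: P(τ_{3.21} ≤ 8.95) ≈ 2 · 0.14164 = 0.28328 ≈ 0.2833.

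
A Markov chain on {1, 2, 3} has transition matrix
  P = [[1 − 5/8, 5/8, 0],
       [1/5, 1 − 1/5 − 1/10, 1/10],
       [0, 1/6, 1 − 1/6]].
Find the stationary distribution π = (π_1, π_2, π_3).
π = (1/6, 25/48, 5/16)

This is a birth-death chain on three states, which satisfies detailed balance: π_1 · P_{12} = π_2 · P_{21} and π_2 · P_{23} = π_3 · P_{32}.
From π_1 · 5/8 = π_2 · 1/5: π_2/π_1 = (5/8)/(1/5) = 25/8.
From π_2 · 1/10 = π_3 · 1/6: π_3/π_2 = (1/10)/(1/6) = 3/5.
Take π_1 proportional to 1; then unnormalized π = (1, 25/8, 15/8). Normalize by dividing by the sum 6:
  π = (1/6, 25/48, 5/16).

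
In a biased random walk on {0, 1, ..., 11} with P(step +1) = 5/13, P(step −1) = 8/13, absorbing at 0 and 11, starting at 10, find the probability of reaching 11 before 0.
P(hit 11 before 0) = (1 − (8/5)^10) / (1 − (8/5)^11) = 1773293665/2847035489

Let u_k denote P(reach 11 before 0 | start at k). Boundary: u_0 = 0, u_11 = 1. Recurrence: u_k = 5/13·u_{k+1} + 8/13·u_{k-1} for 1 ≤ k ≤ 10. Try u_k = A + B·r^k with r = q/p = (8/13)/(5/13) = 8/5. Substitution satisfies the recurrence; boundary conditions give:
  u_k = (1 − r^k) / (1 − r^N) = (1 − (8/5)^10) / (1 − (8/5)^11) = 1773293665/2847035489.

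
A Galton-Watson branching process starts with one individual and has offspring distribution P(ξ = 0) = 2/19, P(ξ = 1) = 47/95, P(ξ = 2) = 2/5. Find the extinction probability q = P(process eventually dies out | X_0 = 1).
q = 5/19

The pgf is f(s) = 2/19 + 47/95·s + 2/5·s². The extinction probability q is the smallest fixed point of f in [0, 1]. Setting s = f(s):
  2/5·s² + (47/95 − 1)·s + 2/19 = 0
  2/5·s² − (2/19 + 2/5)·s + 2/19 = 0
which factors as (s − 1)·(2/5·s − 2/19) = 0, giving roots s = 1 and s = (2/19)/(2/5) = 5/19.
Mean offspring μ = 47/95 + 2·2/5 = 123/95 > 1 (supercritical), so q < 1. The extinction probability is the smaller root: q = (2/19)/(2/5) = 5/19.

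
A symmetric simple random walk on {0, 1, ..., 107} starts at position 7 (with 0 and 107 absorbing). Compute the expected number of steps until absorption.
E[τ | X_0 = 7] = 700

Let v_k = E[τ | X_0 = k]. Boundary: v_0 = v_107 = 0. Recurrence: v_k = 1 + (v_{k-1} + v_{k+1})/2 for 1 ≤ k ≤ 106. The particular solution to v_k − (v_{k-1} + v_{k+1})/2 = 1 is v_k = −k^2. Adding homogeneous solution A + B k and matching boundaries gives v_k = k (107 − k). Substituting k = 7: v_7 = 7 · 100 = 700.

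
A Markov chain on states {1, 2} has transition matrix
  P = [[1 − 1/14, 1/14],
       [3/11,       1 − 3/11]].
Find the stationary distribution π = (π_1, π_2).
π_1 = 42/53, π_2 = 11/53

Solve πP = π with π_1 + π_2 = 1. From πP = π: π_1 · (1 − 1/14) + π_2 · 3/11 = π_1 ⇒ π_2 · 3/11 = π_1 · 1/14 ⇒ π_2/π_1 = (1/14)/(3/11) = 11/42. Together with π_1 + π_2 = 1:
  π_1 = (3/11)/(1/14 + 3/11) = (3/11)/(53/154) = 42/53,
  π_2 = (1/14)/(1/14 + 3/11) = (1/14)/(53/154) = 11/53.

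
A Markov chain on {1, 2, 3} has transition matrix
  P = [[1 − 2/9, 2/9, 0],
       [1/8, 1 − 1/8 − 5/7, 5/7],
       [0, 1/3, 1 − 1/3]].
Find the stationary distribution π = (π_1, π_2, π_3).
π = (63/415, 112/415, 48/83)

This is a birth-death chain on three states, which satisfies detailed balance: π_1 · P_{12} = π_2 · P_{21} and π_2 · P_{23} = π_3 · P_{32}.
From π_1 · 2/9 = π_2 · 1/8: π_2/π_1 = (2/9)/(1/8) = 16/9.
From π_2 · 5/7 = π_3 · 1/3: π_3/π_2 = (5/7)/(1/3) = 15/7.
Take π_1 proportional to 1; then unnormalized π = (1, 16/9, 80/21). Normalize by dividing by the sum 415/63:
  π = (63/415, 112/415, 48/83).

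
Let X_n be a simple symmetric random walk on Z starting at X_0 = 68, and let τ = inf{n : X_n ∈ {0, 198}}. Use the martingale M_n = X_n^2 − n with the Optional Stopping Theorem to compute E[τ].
E[τ] = 8840

M_n = X_n^2 − n is a martingale (since E[X_{n+1}^2 | F_n] = X_n^2 + 1). By OST (τ has finite mean in a bounded region), E[M_τ] = E[M_0] = X_0^2 − 0 = 68^2 = 4624. Also E[M_τ] = E[X_τ^2] − E[τ]. The walk exits at 0 or 198, with P(hit 198 first) = 68/198, so E[X_τ^2] = 198^2 · 68/198 + 0 = 13464. Thus E[τ] = E[X_τ^2] − E[M_τ] = 13464 − 4624 = 8840 = 68(198 − 68) = 8840.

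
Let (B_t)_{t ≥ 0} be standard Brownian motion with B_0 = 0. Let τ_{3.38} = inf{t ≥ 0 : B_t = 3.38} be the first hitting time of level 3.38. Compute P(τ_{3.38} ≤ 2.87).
P(τ_{3.38} ≤ 2.87) = 2(1 − Φ(3.38/√2.87)) = 2(1 − Φ(1.9952)) ≈ 0.0460

By the reflection principle for standard BM, P(τ_b ≤ t) = 2 · P(B_t ≥ b). Since B_t ~ N(0, t), P(B_t ≥ 3.38) = 1 − Φ(3.38/√t) = 1 − Φ(3.38/√2.87) = 1 − Φ(1.9952) ≈ 0.02301. Doubling: P(τ_{3.38} ≤ 2.87) ≈ 2 · 0.02301 = 0.04602 ≈ 0.0460.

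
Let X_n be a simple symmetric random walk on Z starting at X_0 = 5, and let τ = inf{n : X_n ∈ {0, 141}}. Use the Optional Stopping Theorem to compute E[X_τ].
E[X_τ] = 5

X_n is a martingale and τ is a bounded-mean stopping time (indeed τ is finite a.s. with bounded expectation since the walk is in a bounded region). By the OST, E[X_τ] = E[X_0] = 5. Equivalently: E[X_τ] = 141 · P(hit 141 first) + 0 · P(hit 0 first) = 141 · (5/141) = 5.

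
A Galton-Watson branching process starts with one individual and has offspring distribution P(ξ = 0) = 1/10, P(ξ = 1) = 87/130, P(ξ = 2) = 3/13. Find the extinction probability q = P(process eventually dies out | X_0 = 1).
q = 13/30

The pgf is f(s) = 1/10 + 87/130·s + 3/13·s². The extinction probability q is the smallest fixed point of f in [0, 1]. Setting s = f(s):
  3/13·s² + (87/130 − 1)·s + 1/10 = 0
  3/13·s² − (1/10 + 3/13)·s + 1/10 = 0
which factors as (s − 1)·(3/13·s − 1/10) = 0, giving roots s = 1 and s = (1/10)/(3/13) = 13/30.
Mean offspring μ = 87/130 + 2·3/13 = 147/130 > 1 (supercritical), so q < 1. The extinction probability is the smaller root: q = (1/10)/(3/13) = 13/30.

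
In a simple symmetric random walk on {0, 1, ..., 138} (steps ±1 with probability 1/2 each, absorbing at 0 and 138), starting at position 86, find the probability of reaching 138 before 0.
P(hit 138 before 0) = 86/138 = 43/69

Let u_k = P(hit 138 before 0 | start at k). Then u_0 = 0, u_138 = 1, and u_k = u_{k-1}/2 + u_{k+1}/2 for 1 ≤ k ≤ 137. This harmonic recurrence is solved by u_k = k/138, giving u_86 = 86/138 = 43/69.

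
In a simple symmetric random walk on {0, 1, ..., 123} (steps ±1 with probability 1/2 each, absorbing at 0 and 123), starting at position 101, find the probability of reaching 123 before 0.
P(hit 123 before 0) = 101/123

Let u_k = P(hit 123 before 0 | start at k). Then u_0 = 0, u_123 = 1, and u_k = u_{k-1}/2 + u_{k+1}/2 for 1 ≤ k ≤ 122. This harmonic recurrence is solved by u_k = k/123, giving u_101 = 101/123.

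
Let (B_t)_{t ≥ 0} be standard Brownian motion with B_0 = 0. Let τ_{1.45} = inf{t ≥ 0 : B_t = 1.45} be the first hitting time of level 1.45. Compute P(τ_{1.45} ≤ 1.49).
P(τ_{1.45} ≤ 1.49) = 2(1 − Φ(1.45/√1.49)) = 2(1 − Φ(1.1879)) ≈ 0.2349

By the reflection principle for standard BM, P(τ_b ≤ t) = 2 · P(B_t ≥ b). Since B_t ~ N(0, t), P(B_t ≥ 1.45) = 1 − Φ(1.45/√t) = 1 − Φ(1.45/√1.49) = 1 − Φ(1.1879) ≈ 0.11744. Doubling: P(τ_{1.45} ≤ 1.49) ≈ 2 · 0.11744 = 0.23488 ≈ 0.2349.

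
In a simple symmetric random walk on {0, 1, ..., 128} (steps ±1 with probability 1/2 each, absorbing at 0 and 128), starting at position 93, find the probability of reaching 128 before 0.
P(hit 128 before 0) = 93/128

Let u_k = P(hit 128 before 0 | start at k). Then u_0 = 0, u_128 = 1, and u_k = u_{k-1}/2 + u_{k+1}/2 for 1 ≤ k ≤ 127. This harmonic recurrence is solved by u_k = k/128, giving u_93 = 93/128.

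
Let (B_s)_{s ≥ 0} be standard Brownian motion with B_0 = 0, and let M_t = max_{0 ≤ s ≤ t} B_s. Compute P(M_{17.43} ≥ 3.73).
P(M_{17.43} ≥ 3.73) = 2·P(B_{17.43} ≥ 3.73) = 2(1 − Φ(3.73/√17.43)) ≈ 0.3716

By the reflection principle for Brownian motion, P(M_t ≥ a) = 2 · P(B_t ≥ a) for a ≥ 0. Since B_t ~ N(0, t), P(B_t ≥ 3.73) = 1 − Φ(3.73/√t) = 1 − Φ(3.73/√17.43) = 1 − Φ(0.8934). So
  P(M_{17.43} ≥ 3.73) = 2(1 − Φ(0.8934)) ≈ 0.3716.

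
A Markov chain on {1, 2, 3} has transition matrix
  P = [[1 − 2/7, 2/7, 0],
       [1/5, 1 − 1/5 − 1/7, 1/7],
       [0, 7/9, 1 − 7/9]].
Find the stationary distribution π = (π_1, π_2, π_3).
π = (343/923, 490/923, 90/923)

This is a birth-death chain on three states, which satisfies detailed balance: π_1 · P_{12} = π_2 · P_{21} and π_2 · P_{23} = π_3 · P_{32}.
From π_1 · 2/7 = π_2 · 1/5: π_2/π_1 = (2/7)/(1/5) = 10/7.
From π_2 · 1/7 = π_3 · 7/9: π_3/π_2 = (1/7)/(7/9) = 9/49.
Take π_1 proportional to 1; then unnormalized π = (1, 10/7, 90/343). Normalize by dividing by the sum 923/343:
  π = (343/923, 490/923, 90/923).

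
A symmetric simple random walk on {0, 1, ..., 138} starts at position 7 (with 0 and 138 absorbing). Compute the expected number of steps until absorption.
E[τ | X_0 = 7] = 917

Let v_k = E[τ | X_0 = k]. Boundary: v_0 = v_138 = 0. Recurrence: v_k = 1 + (v_{k-1} + v_{k+1})/2 for 1 ≤ k ≤ 137. The particular solution to v_k − (v_{k-1} + v_{k+1})/2 = 1 is v_k = −k^2. Adding homogeneous solution A + B k and matching boundaries gives v_k = k (138 − k). Substituting k = 7: v_7 = 7 · 131 = 917.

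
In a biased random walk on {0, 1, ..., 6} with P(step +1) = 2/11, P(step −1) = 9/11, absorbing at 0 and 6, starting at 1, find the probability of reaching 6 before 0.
P(hit 6 before 0) = (1 − (9/2)^1) / (1 − (9/2)^6) = 32/75911

Let u_k denote P(reach 6 before 0 | start at k). Boundary: u_0 = 0, u_6 = 1. Recurrence: u_k = 2/11·u_{k+1} + 9/11·u_{k-1} for 1 ≤ k ≤ 5. Try u_k = A + B·r^k with r = q/p = (9/11)/(2/11) = 9/2. Substitution satisfies the recurrence; boundary conditions give:
  u_k = (1 − r^k) / (1 − r^N) = (1 − (9/2)^1) / (1 − (9/2)^6) = 32/75911.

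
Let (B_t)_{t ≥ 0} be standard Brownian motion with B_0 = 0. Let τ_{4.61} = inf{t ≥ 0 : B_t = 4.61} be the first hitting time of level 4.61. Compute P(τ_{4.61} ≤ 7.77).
P(τ_{4.61} ≤ 7.77) = 2(1 − Φ(4.61/√7.77)) = 2(1 − Φ(1.6538)) ≈ 0.0982

By the reflection principle for standard BM, P(τ_b ≤ t) = 2 · P(B_t ≥ b). Since B_t ~ N(0, t), P(B_t ≥ 4.61) = 1 − Φ(4.61/√t) = 1 − Φ(4.61/√7.77) = 1 − Φ(1.6538) ≈ 0.04908. Doubling: P(τ_{4.61} ≤ 7.77) ≈ 2 · 0.04908 = 0.09816 ≈ 0.0982.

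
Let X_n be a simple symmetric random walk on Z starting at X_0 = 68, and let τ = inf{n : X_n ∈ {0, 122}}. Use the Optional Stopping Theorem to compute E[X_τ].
E[X_τ] = 68

X_n is a martingale and τ is a bounded-mean stopping time (indeed τ is finite a.s. with bounded expectation since the walk is in a bounded region). By the OST, E[X_τ] = E[X_0] = 68. Equivalently: E[X_τ] = 122 · P(hit 122 first) + 0 · P(hit 0 first) = 122 · (68/122) = 68.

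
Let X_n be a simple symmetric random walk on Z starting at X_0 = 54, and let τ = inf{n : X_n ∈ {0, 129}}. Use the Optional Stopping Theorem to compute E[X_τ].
E[X_τ] = 54

X_n is a martingale and τ is a bounded-mean stopping time (indeed τ is finite a.s. with bounded expectation since the walk is in a bounded region). By the OST, E[X_τ] = E[X_0] = 54. Equivalently: E[X_τ] = 129 · P(hit 129 first) + 0 · P(hit 0 first) = 129 · (54/129) = 54.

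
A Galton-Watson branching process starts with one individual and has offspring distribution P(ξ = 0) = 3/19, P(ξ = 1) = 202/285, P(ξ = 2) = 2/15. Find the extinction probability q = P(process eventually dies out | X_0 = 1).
q = 1

Mean offspring μ = 0·3/19 + 1·202/285 + 2·2/15 = 278/285 ≤ 1. For μ ≤ 1 with offspring not concentrated at 1, the Galton-Watson process goes extinct almost surely, so q = 1.
(Algebraic check: The pgf is f(s) = 3/19 + 202/285·s + 2/15·s². The extinction probability q is the smallest fixed point of f in [0, 1]. Setting s = f(s):
  2/15·s² + (202/285 − 1)·s + 3/19 = 0
  2/15·s² − (3/19 + 2/15)·s + 3/19 = 0
which factors as (s − 1)·(2/15·s − 3/19) = 0, giving roots s = 1 and s = (3/19)/(2/15) = 45/38. Since 45/38 ≥ 1, the smallest root in [0, 1] is s = 1.)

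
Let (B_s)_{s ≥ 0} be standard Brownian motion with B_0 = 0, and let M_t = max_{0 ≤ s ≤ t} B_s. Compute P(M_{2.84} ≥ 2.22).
P(M_{2.84} ≥ 2.22) = 2·P(B_{2.84} ≥ 2.22) = 2(1 − Φ(2.22/√2.84)) ≈ 0.1877

By the reflection principle for Brownian motion, P(M_t ≥ a) = 2 · P(B_t ≥ a) for a ≥ 0. Since B_t ~ N(0, t), P(B_t ≥ 2.22) = 1 − Φ(2.22/√t) = 1 − Φ(2.22/√2.84) = 1 − Φ(1.3173). So
  P(M_{2.84} ≥ 2.22) = 2(1 − Φ(1.3173)) ≈ 0.1877.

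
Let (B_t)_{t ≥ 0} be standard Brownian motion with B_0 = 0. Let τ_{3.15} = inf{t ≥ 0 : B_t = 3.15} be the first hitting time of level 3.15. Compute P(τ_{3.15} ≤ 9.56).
P(τ_{3.15} ≤ 9.56) = 2(1 − Φ(3.15/√9.56)) = 2(1 − Φ(1.0188)) ≈ 0.3083

By the reflection principle for standard BM, P(τ_b ≤ t) = 2 · P(B_t ≥ b). Since B_t ~ N(0, t), P(B_t ≥ 3.15) = 1 − Φ(3.15/√t) = 1 − Φ(3.15/√9.56) = 1 − Φ(1.0188) ≈ 0.15415. Doubling: P(τ_{3.15} ≤ 9.56) ≈ 2 · 0.15415 = 0.30830 ≈ 0.3083.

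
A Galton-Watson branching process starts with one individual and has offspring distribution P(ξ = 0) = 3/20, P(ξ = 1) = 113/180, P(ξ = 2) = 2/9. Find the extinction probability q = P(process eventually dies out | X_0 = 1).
q = 27/40

The pgf is f(s) = 3/20 + 113/180·s + 2/9·s². The extinction probability q is the smallest fixed point of f in [0, 1]. Setting s = f(s):
  2/9·s² + (113/180 − 1)·s + 3/20 = 0
  2/9·s² − (3/20 + 2/9)·s + 3/20 = 0
which factors as (s − 1)·(2/9·s − 3/20) = 0, giving roots s = 1 and s = (3/20)/(2/9) = 27/40.
Mean offspring μ = 113/180 + 2·2/9 = 193/180 > 1 (supercritical), so q < 1. The extinction probability is the smaller root: q = (3/20)/(2/9) = 27/40.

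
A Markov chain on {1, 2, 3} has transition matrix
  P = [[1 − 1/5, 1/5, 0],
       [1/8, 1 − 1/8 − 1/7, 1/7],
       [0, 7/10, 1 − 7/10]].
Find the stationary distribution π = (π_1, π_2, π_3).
π = (245/717, 392/717, 80/717)

This is a birth-death chain on three states, which satisfies detailed balance: π_1 · P_{12} = π_2 · P_{21} and π_2 · P_{23} = π_3 · P_{32}.
From π_1 · 1/5 = π_2 · 1/8: π_2/π_1 = (1/5)/(1/8) = 8/5.
From π_2 · 1/7 = π_3 · 7/10: π_3/π_2 = (1/7)/(7/10) = 10/49.
Take π_1 proportional to 1; then unnormalized π = (1, 8/5, 16/49). Normalize by dividing by the sum 717/245:
  π = (245/717, 392/717, 80/717).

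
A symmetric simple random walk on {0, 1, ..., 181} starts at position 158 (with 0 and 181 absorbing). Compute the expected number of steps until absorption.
E[τ | X_0 = 158] = 3634

Let v_k = E[τ | X_0 = k]. Boundary: v_0 = v_181 = 0. Recurrence: v_k = 1 + (v_{k-1} + v_{k+1})/2 for 1 ≤ k ≤ 180. The particular solution to v_k − (v_{k-1} + v_{k+1})/2 = 1 is v_k = −k^2. Adding homogeneous solution A + B k and matching boundaries gives v_k = k (181 − k). Substituting k = 158: v_158 = 158 · 23 = 3634.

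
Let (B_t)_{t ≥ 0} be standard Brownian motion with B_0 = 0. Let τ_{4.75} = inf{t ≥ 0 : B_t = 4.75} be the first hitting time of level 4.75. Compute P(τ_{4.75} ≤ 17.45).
P(τ_{4.75} ≤ 17.45) = 2(1 − Φ(4.75/√17.45)) = 2(1 − Φ(1.1371)) ≈ 0.2555

By the reflection principle for standard BM, P(τ_b ≤ t) = 2 · P(B_t ≥ b). Since B_t ~ N(0, t), P(B_t ≥ 4.75) = 1 − Φ(4.75/√t) = 1 − Φ(4.75/√17.45) = 1 − Φ(1.1371) ≈ 0.12775. Doubling: P(τ_{4.75} ≤ 17.45) ≈ 2 · 0.12775 = 0.25550 ≈ 0.2555.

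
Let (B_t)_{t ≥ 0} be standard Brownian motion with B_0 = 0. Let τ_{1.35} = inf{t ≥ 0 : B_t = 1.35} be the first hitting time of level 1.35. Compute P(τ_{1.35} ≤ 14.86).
P(τ_{1.35} ≤ 14.86) = 2(1 − Φ(1.35/√14.86)) = 2(1 − Φ(0.3502)) ≈ 0.7262

By the reflection principle for standard BM, P(τ_b ≤ t) = 2 · P(B_t ≥ b). Since B_t ~ N(0, t), P(B_t ≥ 1.35) = 1 − Φ(1.35/√t) = 1 − Φ(1.35/√14.86) = 1 − Φ(0.3502) ≈ 0.36309. Doubling: P(τ_{1.35} ≤ 14.86) ≈ 2 · 0.36309 = 0.72618 ≈ 0.7262.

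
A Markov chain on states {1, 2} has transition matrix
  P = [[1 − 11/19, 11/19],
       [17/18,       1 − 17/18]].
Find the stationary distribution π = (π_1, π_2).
π_1 = 323/521, π_2 = 198/521

Solve πP = π with π_1 + π_2 = 1. From πP = π: π_1 · (1 − 11/19) + π_2 · 17/18 = π_1 ⇒ π_2 · 17/18 = π_1 · 11/19 ⇒ π_2/π_1 = (11/19)/(17/18) = 198/323. Together with π_1 + π_2 = 1:
  π_1 = (17/18)/(11/19 + 17/18) = (17/18)/(521/342) = 323/521,
  π_2 = (11/19)/(11/19 + 17/18) = (11/19)/(521/342) = 198/521.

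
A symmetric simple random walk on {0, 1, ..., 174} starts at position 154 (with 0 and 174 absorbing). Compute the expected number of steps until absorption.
E[τ | X_0 = 154] = 3080

Let v_k = E[τ | X_0 = k]. Boundary: v_0 = v_174 = 0. Recurrence: v_k = 1 + (v_{k-1} + v_{k+1})/2 for 1 ≤ k ≤ 173. The particular solution to v_k − (v_{k-1} + v_{k+1})/2 = 1 is v_k = −k^2. Adding homogeneous solution A + B k and matching boundaries gives v_k = k (174 − k). Substituting k = 154: v_154 = 154 · 20 = 3080.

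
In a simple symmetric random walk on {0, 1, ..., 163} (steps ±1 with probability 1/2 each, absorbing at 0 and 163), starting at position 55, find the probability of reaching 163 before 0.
P(hit 163 before 0) = 55/163

Let u_k = P(hit 163 before 0 | start at k). Then u_0 = 0, u_163 = 1, and u_k = u_{k-1}/2 + u_{k+1}/2 for 1 ≤ k ≤ 162. This harmonic recurrence is solved by u_k = k/163, giving u_55 = 55/163.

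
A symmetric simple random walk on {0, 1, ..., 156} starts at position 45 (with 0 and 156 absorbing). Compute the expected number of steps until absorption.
E[τ | X_0 = 45] = 4995

Let v_k = E[τ | X_0 = k]. Boundary: v_0 = v_156 = 0. Recurrence: v_k = 1 + (v_{k-1} + v_{k+1})/2 for 1 ≤ k ≤ 155. The particular solution to v_k − (v_{k-1} + v_{k+1})/2 = 1 is v_k = −k^2. Adding homogeneous solution A + B k and matching boundaries gives v_k = k (156 − k). Substituting k = 45: v_45 = 45 · 111 = 4995.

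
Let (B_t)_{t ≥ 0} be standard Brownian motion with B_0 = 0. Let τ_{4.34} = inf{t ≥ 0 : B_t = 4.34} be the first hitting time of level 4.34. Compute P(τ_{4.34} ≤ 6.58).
P(τ_{4.34} ≤ 6.58) = 2(1 − Φ(4.34/√6.58)) = 2(1 − Φ(1.6919)) ≈ 0.0907

By the reflection principle for standard BM, P(τ_b ≤ t) = 2 · P(B_t ≥ b). Since B_t ~ N(0, t), P(B_t ≥ 4.34) = 1 − Φ(4.34/√t) = 1 − Φ(4.34/√6.58) = 1 − Φ(1.6919) ≈ 0.04533. Doubling: P(τ_{4.34} ≤ 6.58) ≈ 2 · 0.04533 = 0.09066 ≈ 0.0907.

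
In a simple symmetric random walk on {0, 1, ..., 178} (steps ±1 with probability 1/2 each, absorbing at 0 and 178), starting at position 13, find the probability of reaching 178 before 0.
P(hit 178 before 0) = 13/178

Let u_k = P(hit 178 before 0 | start at k). Then u_0 = 0, u_178 = 1, and u_k = u_{k-1}/2 + u_{k+1}/2 for 1 ≤ k ≤ 177. This harmonic recurrence is solved by u_k = k/178, giving u_13 = 13/178.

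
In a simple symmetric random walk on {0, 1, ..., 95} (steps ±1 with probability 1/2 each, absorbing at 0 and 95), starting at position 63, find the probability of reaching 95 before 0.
P(hit 95 before 0) = 63/95

Let u_k = P(hit 95 before 0 | start at k). Then u_0 = 0, u_95 = 1, and u_k = u_{k-1}/2 + u_{k+1}/2 for 1 ≤ k ≤ 94. This harmonic recurrence is solved by u_k = k/95, giving u_63 = 63/95.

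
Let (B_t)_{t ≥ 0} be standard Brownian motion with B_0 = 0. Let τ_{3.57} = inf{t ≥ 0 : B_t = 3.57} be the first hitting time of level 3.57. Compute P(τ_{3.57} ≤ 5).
P(τ_{3.57} ≤ 5) = 2(1 − Φ(3.57/√5)) = 2(1 − Φ(1.5966)) ≈ 0.1104

By the reflection principle for standard BM, P(τ_b ≤ t) = 2 · P(B_t ≥ b). Since B_t ~ N(0, t), P(B_t ≥ 3.57) = 1 − Φ(3.57/√t) = 1 − Φ(3.57/√5) = 1 − Φ(1.5966) ≈ 0.05518. Doubling: P(τ_{3.57} ≤ 5) ≈ 2 · 0.05518 = 0.11036 ≈ 0.1104.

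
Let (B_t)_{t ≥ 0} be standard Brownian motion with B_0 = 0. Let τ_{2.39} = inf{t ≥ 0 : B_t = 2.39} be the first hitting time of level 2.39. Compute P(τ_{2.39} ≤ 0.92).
P(τ_{2.39} ≤ 0.92) = 2(1 − Φ(2.39/√0.92)) = 2(1 − Φ(2.4917)) ≈ 0.0127

By the reflection principle for standard BM, P(τ_b ≤ t) = 2 · P(B_t ≥ b). Since B_t ~ N(0, t), P(B_t ≥ 2.39) = 1 − Φ(2.39/√t) = 1 − Φ(2.39/√0.92) = 1 − Φ(2.4917) ≈ 0.00636. Doubling: P(τ_{2.39} ≤ 0.92) ≈ 2 · 0.00636 = 0.01272 ≈ 0.0127.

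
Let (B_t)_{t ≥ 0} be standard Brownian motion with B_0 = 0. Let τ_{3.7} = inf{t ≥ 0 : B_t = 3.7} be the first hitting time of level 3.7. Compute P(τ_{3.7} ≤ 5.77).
P(τ_{3.7} ≤ 5.77) = 2(1 − Φ(3.7/√5.77)) = 2(1 − Φ(1.5403)) ≈ 0.1235

By the reflection principle for standard BM, P(τ_b ≤ t) = 2 · P(B_t ≥ b). Since B_t ~ N(0, t), P(B_t ≥ 3.7) = 1 − Φ(3.7/√t) = 1 − Φ(3.7/√5.77) = 1 − Φ(1.5403) ≈ 0.06174. Doubling: P(τ_{3.7} ≤ 5.77) ≈ 2 · 0.06174 = 0.12348 ≈ 0.1235.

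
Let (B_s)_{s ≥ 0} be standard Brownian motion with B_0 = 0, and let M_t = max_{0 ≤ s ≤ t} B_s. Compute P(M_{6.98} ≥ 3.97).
P(M_{6.98} ≥ 3.97) = 2·P(B_{6.98} ≥ 3.97) = 2(1 − Φ(3.97/√6.98)) ≈ 0.1329

By the reflection principle for Brownian motion, P(M_t ≥ a) = 2 · P(B_t ≥ a) for a ≥ 0. Since B_t ~ N(0, t), P(B_t ≥ 3.97) = 1 − Φ(3.97/√t) = 1 − Φ(3.97/√6.98) = 1 − Φ(1.5027). So
  P(M_{6.98} ≥ 3.97) = 2(1 − Φ(1.5027)) ≈ 0.1329.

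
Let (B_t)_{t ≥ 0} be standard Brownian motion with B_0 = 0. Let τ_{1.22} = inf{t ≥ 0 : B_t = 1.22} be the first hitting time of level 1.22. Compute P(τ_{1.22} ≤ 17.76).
P(τ_{1.22} ≤ 17.76) = 2(1 − Φ(1.22/√17.76)) = 2(1 − Φ(0.2895)) ≈ 0.7722

By the reflection principle for standard BM, P(τ_b ≤ t) = 2 · P(B_t ≥ b). Since B_t ~ N(0, t), P(B_t ≥ 1.22) = 1 − Φ(1.22/√t) = 1 − Φ(1.22/√17.76) = 1 − Φ(0.2895) ≈ 0.38610. Doubling: P(τ_{1.22} ≤ 17.76) ≈ 2 · 0.38610 = 0.77220 ≈ 0.7722.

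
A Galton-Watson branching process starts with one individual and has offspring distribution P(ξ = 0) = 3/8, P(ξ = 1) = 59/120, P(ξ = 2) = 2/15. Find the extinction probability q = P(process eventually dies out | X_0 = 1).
q = 1

Mean offspring μ = 0·3/8 + 1·59/120 + 2·2/15 = 91/120 ≤ 1. For μ ≤ 1 with offspring not concentrated at 1, the Galton-Watson process goes extinct almost surely, so q = 1.
(Algebraic check: The pgf is f(s) = 3/8 + 59/120·s + 2/15·s². The extinction probability q is the smallest fixed point of f in [0, 1]. Setting s = f(s):
  2/15·s² + (59/120 − 1)·s + 3/8 = 0
  2/15·s² − (3/8 + 2/15)·s + 3/8 = 0
which factors as (s − 1)·(2/15·s − 3/8) = 0, giving roots s = 1 and s = (3/8)/(2/15) = 45/16. Since 45/16 ≥ 1, the smallest root in [0, 1] is s = 1.)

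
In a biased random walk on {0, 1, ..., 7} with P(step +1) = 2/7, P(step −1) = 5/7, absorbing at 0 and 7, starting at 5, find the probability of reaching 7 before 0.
P(hit 7 before 0) = (1 − (5/2)^5) / (1 − (5/2)^7) = 4124/25999

Let u_k denote P(reach 7 before 0 | start at k). Boundary: u_0 = 0, u_7 = 1. Recurrence: u_k = 2/7·u_{k+1} + 5/7·u_{k-1} for 1 ≤ k ≤ 6. Try u_k = A + B·r^k with r = q/p = (5/7)/(2/7) = 5/2. Substitution satisfies the recurrence; boundary conditions give:
  u_k = (1 − r^k) / (1 − r^N) = (1 − (5/2)^5) / (1 − (5/2)^7) = 4124/25999.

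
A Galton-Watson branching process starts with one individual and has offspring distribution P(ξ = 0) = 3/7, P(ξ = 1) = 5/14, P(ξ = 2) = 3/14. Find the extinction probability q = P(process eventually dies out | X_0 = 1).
q = 1

Mean offspring μ = 0·3/7 + 1·5/14 + 2·3/14 = 11/14 ≤ 1. For μ ≤ 1 with offspring not concentrated at 1, the Galton-Watson process goes extinct almost surely, so q = 1.
(Algebraic check: The pgf is f(s) = 3/7 + 5/14·s + 3/14·s². The extinction probability q is the smallest fixed point of f in [0, 1]. Setting s = f(s):
  3/14·s² + (5/14 − 1)·s + 3/7 = 0
  3/14·s² − (3/7 + 3/14)·s + 3/7 = 0
which factors as (s − 1)·(3/14·s − 3/7) = 0, giving roots s = 1 and s = (3/7)/(3/14) = 2. Since 2 ≥ 1, the smallest root in [0, 1] is s = 1.)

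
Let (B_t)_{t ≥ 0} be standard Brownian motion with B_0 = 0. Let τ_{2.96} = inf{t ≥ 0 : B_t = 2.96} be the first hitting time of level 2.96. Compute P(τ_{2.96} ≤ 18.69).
P(τ_{2.96} ≤ 18.69) = 2(1 − Φ(2.96/√18.69)) = 2(1 − Φ(0.6847)) ≈ 0.4935

By the reflection principle for standard BM, P(τ_b ≤ t) = 2 · P(B_t ≥ b). Since B_t ~ N(0, t), P(B_t ≥ 2.96) = 1 − Φ(2.96/√t) = 1 − Φ(2.96/√18.69) = 1 − Φ(0.6847) ≈ 0.24677. Doubling: P(τ_{2.96} ≤ 18.69) ≈ 2 · 0.24677 = 0.49354 ≈ 0.4935.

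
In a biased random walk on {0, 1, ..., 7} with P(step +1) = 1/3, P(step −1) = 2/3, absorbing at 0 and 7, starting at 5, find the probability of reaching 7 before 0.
P(hit 7 before 0) = (1 − (2)^5) / (1 − (2)^7) = 31/127

Let u_k denote P(reach 7 before 0 | start at k). Boundary: u_0 = 0, u_7 = 1. Recurrence: u_k = 1/3·u_{k+1} + 2/3·u_{k-1} for 1 ≤ k ≤ 6. Try u_k = A + B·r^k with r = q/p = (2/3)/(1/3) = 2. Substitution satisfies the recurrence; boundary conditions give:
  u_k = (1 − r^k) / (1 − r^N) = (1 − (2)^5) / (1 − (2)^7) = 31/127.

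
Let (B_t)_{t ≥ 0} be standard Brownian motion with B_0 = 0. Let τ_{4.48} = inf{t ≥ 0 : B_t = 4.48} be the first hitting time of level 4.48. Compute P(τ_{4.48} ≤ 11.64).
P(τ_{4.48} ≤ 11.64) = 2(1 − Φ(4.48/√11.64)) = 2(1 − Φ(1.3131)) ≈ 0.1891

By the reflection principle for standard BM, P(τ_b ≤ t) = 2 · P(B_t ≥ b). Since B_t ~ N(0, t), P(B_t ≥ 4.48) = 1 − Φ(4.48/√t) = 1 − Φ(4.48/√11.64) = 1 − Φ(1.3131) ≈ 0.09457. Doubling: P(τ_{4.48} ≤ 11.64) ≈ 2 · 0.09457 = 0.18914 ≈ 0.1891.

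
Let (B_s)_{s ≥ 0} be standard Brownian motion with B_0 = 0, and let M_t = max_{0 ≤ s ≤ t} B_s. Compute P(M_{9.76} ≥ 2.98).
P(M_{9.76} ≥ 2.98) = 2·P(B_{9.76} ≥ 2.98) = 2(1 − Φ(2.98/√9.76)) ≈ 0.3401

By the reflection principle for Brownian motion, P(M_t ≥ a) = 2 · P(B_t ≥ a) for a ≥ 0. Since B_t ~ N(0, t), P(B_t ≥ 2.98) = 1 − Φ(2.98/√t) = 1 − Φ(2.98/√9.76) = 1 − Φ(0.9539). So
  P(M_{9.76} ≥ 2.98) = 2(1 − Φ(0.9539)) ≈ 0.3401.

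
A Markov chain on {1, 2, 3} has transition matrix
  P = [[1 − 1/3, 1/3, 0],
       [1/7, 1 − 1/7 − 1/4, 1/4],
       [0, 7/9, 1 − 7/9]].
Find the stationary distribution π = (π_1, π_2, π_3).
π = (12/49, 4/7, 9/49)

This is a birth-death chain on three states, which satisfies detailed balance: π_1 · P_{12} = π_2 · P_{21} and π_2 · P_{23} = π_3 · P_{32}.
From π_1 · 1/3 = π_2 · 1/7: π_2/π_1 = (1/3)/(1/7) = 7/3.
From π_2 · 1/4 = π_3 · 7/9: π_3/π_2 = (1/4)/(7/9) = 9/28.
Take π_1 proportional to 1; then unnormalized π = (1, 7/3, 3/4). Normalize by dividing by the sum 49/12:
  π = (12/49, 4/7, 9/49).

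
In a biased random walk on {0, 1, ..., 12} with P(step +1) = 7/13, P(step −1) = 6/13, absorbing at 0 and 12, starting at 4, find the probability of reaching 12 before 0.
P(hit 12 before 0) = (1 − (6/7)^4) / (1 − (6/7)^12) = 5764801/10556113

Let u_k denote P(reach 12 before 0 | start at k). Boundary: u_0 = 0, u_12 = 1. Recurrence: u_k = 7/13·u_{k+1} + 6/13·u_{k-1} for 1 ≤ k ≤ 11. Try u_k = A + B·r^k with r = q/p = (6/13)/(7/13) = 6/7. Substitution satisfies the recurrence; boundary conditions give:
  u_k = (1 − r^k) / (1 − r^N) = (1 − (6/7)^4) / (1 − (6/7)^12) = 5764801/10556113.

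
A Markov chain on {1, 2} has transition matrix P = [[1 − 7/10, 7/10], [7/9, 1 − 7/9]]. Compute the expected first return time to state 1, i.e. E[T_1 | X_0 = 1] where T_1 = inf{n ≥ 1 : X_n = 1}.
E[T_1 | X_0 = 1] = 1/π_1 = 19/10

For an irreducible recurrent Markov chain with stationary distribution π, E[T_i | X_0 = i] = 1/π_i (Kac's formula). Here π_1 = (7/9)/(7/10 + 7/9) = (7/9)/(133/90) = 10/19, so E[T_1 | X_0 = 1] = 1/π_1 = (7/10 + 7/9)/(7/9) = (133/90)/(7/9) = 19/10.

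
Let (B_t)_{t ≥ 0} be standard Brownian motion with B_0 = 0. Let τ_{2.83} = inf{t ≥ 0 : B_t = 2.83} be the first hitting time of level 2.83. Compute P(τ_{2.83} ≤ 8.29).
P(τ_{2.83} ≤ 8.29) = 2(1 − Φ(2.83/√8.29)) = 2(1 − Φ(0.9829)) ≈ 0.3257

By the reflection principle for standard BM, P(τ_b ≤ t) = 2 · P(B_t ≥ b). Since B_t ~ N(0, t), P(B_t ≥ 2.83) = 1 − Φ(2.83/√t) = 1 − Φ(2.83/√8.29) = 1 − Φ(0.9829) ≈ 0.16283. Doubling: P(τ_{2.83} ≤ 8.29) ≈ 2 · 0.16283 = 0.32566 ≈ 0.3257.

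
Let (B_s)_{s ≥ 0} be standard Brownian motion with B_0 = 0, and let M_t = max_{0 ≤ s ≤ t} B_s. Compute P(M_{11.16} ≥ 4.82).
P(M_{11.16} ≥ 4.82) = 2·P(B_{11.16} ≥ 4.82) = 2(1 − Φ(4.82/√11.16)) ≈ 0.1491

By the reflection principle for Brownian motion, P(M_t ≥ a) = 2 · P(B_t ≥ a) for a ≥ 0. Since B_t ~ N(0, t), P(B_t ≥ 4.82) = 1 − Φ(4.82/√t) = 1 − Φ(4.82/√11.16) = 1 − Φ(1.4428). So
  P(M_{11.16} ≥ 4.82) = 2(1 − Φ(1.4428)) ≈ 0.1491.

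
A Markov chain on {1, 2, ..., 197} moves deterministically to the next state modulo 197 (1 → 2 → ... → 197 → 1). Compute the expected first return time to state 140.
E[T_140 | X_0 = 140] = 197

The chain cycles deterministically, so starting at state 140 it returns in exactly 197 steps. Equivalently, the stationary distribution is uniform π_j = 1/197 for every state j, so by Kac's formula E[T_140] = 1/π_140 = 197.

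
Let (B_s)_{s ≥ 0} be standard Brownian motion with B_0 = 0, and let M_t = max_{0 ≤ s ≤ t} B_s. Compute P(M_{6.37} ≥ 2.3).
P(M_{6.37} ≥ 2.3) = 2·P(B_{6.37} ≥ 2.3) = 2(1 − Φ(2.3/√6.37)) ≈ 0.3621

By the reflection principle for Brownian motion, P(M_t ≥ a) = 2 · P(B_t ≥ a) for a ≥ 0. Since B_t ~ N(0, t), P(B_t ≥ 2.3) = 1 − Φ(2.3/√t) = 1 − Φ(2.3/√6.37) = 1 − Φ(0.9113). So
  P(M_{6.37} ≥ 2.3) = 2(1 − Φ(0.9113)) ≈ 0.3621.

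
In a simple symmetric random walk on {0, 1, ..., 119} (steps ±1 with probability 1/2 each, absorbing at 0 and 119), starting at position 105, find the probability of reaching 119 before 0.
P(hit 119 before 0) = 105/119 = 15/17

Let u_k = P(hit 119 before 0 | start at k). Then u_0 = 0, u_119 = 1, and u_k = u_{k-1}/2 + u_{k+1}/2 for 1 ≤ k ≤ 118. This harmonic recurrence is solved by u_k = k/119, giving u_105 = 105/119 = 15/17.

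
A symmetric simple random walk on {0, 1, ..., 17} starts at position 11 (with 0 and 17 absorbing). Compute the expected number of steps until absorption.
E[τ | X_0 = 11] = 66

Let v_k = E[τ | X_0 = k]. Boundary: v_0 = v_17 = 0. Recurrence: v_k = 1 + (v_{k-1} + v_{k+1})/2 for 1 ≤ k ≤ 16. The particular solution to v_k − (v_{k-1} + v_{k+1})/2 = 1 is v_k = −k^2. Adding homogeneous solution A + B k and matching boundaries gives v_k = k (17 − k). Substituting k = 11: v_11 = 11 · 6 = 66.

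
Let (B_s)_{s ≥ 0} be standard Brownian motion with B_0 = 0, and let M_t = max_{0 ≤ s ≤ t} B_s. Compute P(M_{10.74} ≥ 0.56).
P(M_{10.74} ≥ 0.56) = 2·P(B_{10.74} ≥ 0.56) = 2(1 − Φ(0.56/√10.74)) ≈ 0.8643

By the reflection principle for Brownian motion, P(M_t ≥ a) = 2 · P(B_t ≥ a) for a ≥ 0. Since B_t ~ N(0, t), P(B_t ≥ 0.56) = 1 − Φ(0.56/√t) = 1 − Φ(0.56/√10.74) = 1 − Φ(0.1709). So
  P(M_{10.74} ≥ 0.56) = 2(1 − Φ(0.1709)) ≈ 0.8643.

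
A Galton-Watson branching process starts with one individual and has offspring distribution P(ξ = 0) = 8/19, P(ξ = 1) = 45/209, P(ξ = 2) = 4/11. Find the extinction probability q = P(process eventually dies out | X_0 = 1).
q = 1

Mean offspring μ = 0·8/19 + 1·45/209 + 2·4/11 = 197/209 ≤ 1. For μ ≤ 1 with offspring not concentrated at 1, the Galton-Watson process goes extinct almost surely, so q = 1.
(Algebraic check: The pgf is f(s) = 8/19 + 45/209·s + 4/11·s². The extinction probability q is the smallest fixed point of f in [0, 1]. Setting s = f(s):
  4/11·s² + (45/209 − 1)·s + 8/19 = 0
  4/11·s² − (8/19 + 4/11)·s + 8/19 = 0
which factors as (s − 1)·(4/11·s − 8/19) = 0, giving roots s = 1 and s = (8/19)/(4/11) = 22/19. Since 22/19 ≥ 1, the smallest root in [0, 1] is s = 1.)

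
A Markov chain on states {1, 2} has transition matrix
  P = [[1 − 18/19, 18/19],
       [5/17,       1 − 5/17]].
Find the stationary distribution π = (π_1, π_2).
π_1 = 95/401, π_2 = 306/401

Solve πP = π with π_1 + π_2 = 1. From πP = π: π_1 · (1 − 18/19) + π_2 · 5/17 = π_1 ⇒ π_2 · 5/17 = π_1 · 18/19 ⇒ π_2/π_1 = (18/19)/(5/17) = 306/95. Together with π_1 + π_2 = 1:
  π_1 = (5/17)/(18/19 + 5/17) = (5/17)/(401/323) = 95/401,
  π_2 = (18/19)/(18/19 + 5/17) = (18/19)/(401/323) = 306/401.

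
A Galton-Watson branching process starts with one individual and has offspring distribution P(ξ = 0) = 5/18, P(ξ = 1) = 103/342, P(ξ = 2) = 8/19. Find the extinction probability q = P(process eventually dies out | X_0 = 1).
q = 95/144

The pgf is f(s) = 5/18 + 103/342·s + 8/19·s². The extinction probability q is the smallest fixed point of f in [0, 1]. Setting s = f(s):
  8/19·s² + (103/342 − 1)·s + 5/18 = 0
  8/19·s² − (5/18 + 8/19)·s + 5/18 = 0
which factors as (s − 1)·(8/19·s − 5/18) = 0, giving roots s = 1 and s = (5/18)/(8/19) = 95/144.
Mean offspring μ = 103/342 + 2·8/19 = 391/342 > 1 (supercritical), so q < 1. The extinction probability is the smaller root: q = (5/18)/(8/19) = 95/144.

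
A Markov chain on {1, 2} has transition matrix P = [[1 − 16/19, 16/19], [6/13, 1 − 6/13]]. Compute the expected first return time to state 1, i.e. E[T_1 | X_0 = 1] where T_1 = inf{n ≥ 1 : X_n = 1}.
E[T_1 | X_0 = 1] = 1/π_1 = 161/57

For an irreducible recurrent Markov chain with stationary distribution π, E[T_i | X_0 = i] = 1/π_i (Kac's formula). Here π_1 = (6/13)/(16/19 + 6/13) = (6/13)/(322/247) = 57/161, so E[T_1 | X_0 = 1] = 1/π_1 = (16/19 + 6/13)/(6/13) = (322/247)/(6/13) = 161/57.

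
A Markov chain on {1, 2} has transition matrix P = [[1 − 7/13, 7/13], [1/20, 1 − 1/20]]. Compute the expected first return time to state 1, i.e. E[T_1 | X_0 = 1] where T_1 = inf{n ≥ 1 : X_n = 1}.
E[T_1 | X_0 = 1] = 1/π_1 = 153/13

For an irreducible recurrent Markov chain with stationary distribution π, E[T_i | X_0 = i] = 1/π_i (Kac's formula). Here π_1 = (1/20)/(7/13 + 1/20) = (1/20)/(153/260) = 13/153, so E[T_1 | X_0 = 1] = 1/π_1 = (7/13 + 1/20)/(1/20) = (153/260)/(1/20) = 153/13.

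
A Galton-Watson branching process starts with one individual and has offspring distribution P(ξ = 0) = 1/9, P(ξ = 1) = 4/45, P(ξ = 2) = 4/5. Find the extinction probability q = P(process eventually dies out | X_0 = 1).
q = 5/36

The pgf is f(s) = 1/9 + 4/45·s + 4/5·s². The extinction probability q is the smallest fixed point of f in [0, 1]. Setting s = f(s):
  4/5·s² + (4/45 − 1)·s + 1/9 = 0
  4/5·s² − (1/9 + 4/5)·s + 1/9 = 0
which factors as (s − 1)·(4/5·s − 1/9) = 0, giving roots s = 1 and s = (1/9)/(4/5) = 5/36.
Mean offspring μ = 4/45 + 2·4/5 = 76/45 > 1 (supercritical), so q < 1. The extinction probability is the smaller root: q = (1/9)/(4/5) = 5/36.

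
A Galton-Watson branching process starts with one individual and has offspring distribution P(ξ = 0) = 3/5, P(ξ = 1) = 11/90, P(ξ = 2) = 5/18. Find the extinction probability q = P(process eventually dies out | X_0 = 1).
q = 1

Mean offspring μ = 0·3/5 + 1·11/90 + 2·5/18 = 61/90 ≤ 1. For μ ≤ 1 with offspring not concentrated at 1, the Galton-Watson process goes extinct almost surely, so q = 1.
(Algebraic check: The pgf is f(s) = 3/5 + 11/90·s + 5/18·s². The extinction probability q is the smallest fixed point of f in [0, 1]. Setting s = f(s):
  5/18·s² + (11/90 − 1)·s + 3/5 = 0
  5/18·s² − (3/5 + 5/18)·s + 3/5 = 0
which factors as (s − 1)·(5/18·s − 3/5) = 0, giving roots s = 1 and s = (3/5)/(5/18) = 54/25. Since 54/25 ≥ 1, the smallest root in [0, 1] is s = 1.)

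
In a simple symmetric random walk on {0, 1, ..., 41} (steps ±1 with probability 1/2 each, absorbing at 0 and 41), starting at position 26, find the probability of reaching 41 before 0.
P(hit 41 before 0) = 26/41

Let u_k = P(hit 41 before 0 | start at k). Then u_0 = 0, u_41 = 1, and u_k = u_{k-1}/2 + u_{k+1}/2 for 1 ≤ k ≤ 40. This harmonic recurrence is solved by u_k = k/41, giving u_26 = 26/41.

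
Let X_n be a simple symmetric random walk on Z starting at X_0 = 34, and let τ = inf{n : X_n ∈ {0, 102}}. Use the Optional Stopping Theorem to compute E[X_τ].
E[X_τ] = 34

X_n is a martingale and τ is a bounded-mean stopping time (indeed τ is finite a.s. with bounded expectation since the walk is in a bounded region). By the OST, E[X_τ] = E[X_0] = 34. Equivalently: E[X_τ] = 102 · P(hit 102 first) + 0 · P(hit 0 first) = 102 · (34/102) = 34.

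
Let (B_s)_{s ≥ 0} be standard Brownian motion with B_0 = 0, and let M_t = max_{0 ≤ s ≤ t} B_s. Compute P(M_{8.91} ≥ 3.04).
P(M_{8.91} ≥ 3.04) = 2·P(B_{8.91} ≥ 3.04) = 2(1 − Φ(3.04/√8.91)) ≈ 0.3085

By the reflection principle for Brownian motion, P(M_t ≥ a) = 2 · P(B_t ≥ a) for a ≥ 0. Since B_t ~ N(0, t), P(B_t ≥ 3.04) = 1 − Φ(3.04/√t) = 1 − Φ(3.04/√8.91) = 1 − Φ(1.0184). So
  P(M_{8.91} ≥ 3.04) = 2(1 − Φ(1.0184)) ≈ 0.3085.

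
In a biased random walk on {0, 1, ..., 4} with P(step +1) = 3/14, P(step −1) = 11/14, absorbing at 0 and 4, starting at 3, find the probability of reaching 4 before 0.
P(hit 4 before 0) = (1 − (11/3)^3) / (1 − (11/3)^4) = 489/1820

Let u_k denote P(reach 4 before 0 | start at k). Boundary: u_0 = 0, u_4 = 1. Recurrence: u_k = 3/14·u_{k+1} + 11/14·u_{k-1} for 1 ≤ k ≤ 3. Try u_k = A + B·r^k with r = q/p = (11/14)/(3/14) = 11/3. Substitution satisfies the recurrence; boundary conditions give:
  u_k = (1 − r^k) / (1 − r^N) = (1 − (11/3)^3) / (1 − (11/3)^4) = 489/1820.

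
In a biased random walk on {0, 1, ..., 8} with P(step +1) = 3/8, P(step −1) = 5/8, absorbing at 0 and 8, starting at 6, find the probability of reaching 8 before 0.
P(hit 8 before 0) = (1 − (5/3)^6) / (1 − (5/3)^8) = 8379/24004

Let u_k denote P(reach 8 before 0 | start at k). Boundary: u_0 = 0, u_8 = 1. Recurrence: u_k = 3/8·u_{k+1} + 5/8·u_{k-1} for 1 ≤ k ≤ 7. Try u_k = A + B·r^k with r = q/p = (5/8)/(3/8) = 5/3. Substitution satisfies the recurrence; boundary conditions give:
  u_k = (1 − r^k) / (1 − r^N) = (1 − (5/3)^6) / (1 − (5/3)^8) = 8379/24004.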